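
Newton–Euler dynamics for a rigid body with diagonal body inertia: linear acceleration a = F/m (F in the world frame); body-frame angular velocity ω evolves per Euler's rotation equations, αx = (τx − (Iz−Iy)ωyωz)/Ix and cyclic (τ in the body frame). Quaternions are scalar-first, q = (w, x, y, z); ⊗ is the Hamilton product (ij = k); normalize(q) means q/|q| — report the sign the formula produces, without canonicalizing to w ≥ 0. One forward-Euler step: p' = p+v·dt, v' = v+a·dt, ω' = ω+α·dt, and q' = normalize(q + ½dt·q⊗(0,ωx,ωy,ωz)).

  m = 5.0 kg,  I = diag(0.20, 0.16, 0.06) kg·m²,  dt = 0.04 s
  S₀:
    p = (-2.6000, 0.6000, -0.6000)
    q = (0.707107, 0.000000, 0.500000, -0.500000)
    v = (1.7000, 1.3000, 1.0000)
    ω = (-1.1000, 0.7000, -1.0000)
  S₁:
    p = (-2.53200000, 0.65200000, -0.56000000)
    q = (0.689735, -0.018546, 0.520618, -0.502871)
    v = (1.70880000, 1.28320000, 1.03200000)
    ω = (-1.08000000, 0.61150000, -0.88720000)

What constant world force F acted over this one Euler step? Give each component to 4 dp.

Δv = v₁−v₀ = (0.00880000, -0.01680000, 0.03200000)
applied force F = (1.1000, -2.1000, 4.0000)

F = (1.1000, -2.1000, 4.0000)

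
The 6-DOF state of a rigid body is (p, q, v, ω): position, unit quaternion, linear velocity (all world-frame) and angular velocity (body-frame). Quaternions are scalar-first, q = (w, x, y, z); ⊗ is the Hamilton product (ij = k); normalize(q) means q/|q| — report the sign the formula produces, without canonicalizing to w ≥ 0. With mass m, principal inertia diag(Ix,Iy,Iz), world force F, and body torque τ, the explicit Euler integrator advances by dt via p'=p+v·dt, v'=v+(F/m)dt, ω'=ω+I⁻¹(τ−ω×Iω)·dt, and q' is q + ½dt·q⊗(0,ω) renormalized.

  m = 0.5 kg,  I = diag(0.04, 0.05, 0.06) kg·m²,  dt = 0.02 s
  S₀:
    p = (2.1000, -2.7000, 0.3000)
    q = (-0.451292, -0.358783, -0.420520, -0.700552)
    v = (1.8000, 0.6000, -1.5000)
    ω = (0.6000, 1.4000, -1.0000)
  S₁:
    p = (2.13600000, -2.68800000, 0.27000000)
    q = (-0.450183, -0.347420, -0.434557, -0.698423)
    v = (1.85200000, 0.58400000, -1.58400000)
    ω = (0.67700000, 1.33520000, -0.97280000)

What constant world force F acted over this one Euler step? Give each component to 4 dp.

F = (1.3000, -0.4000, -2.1000)

v₁ − v₀ = (0.05200000, -0.01600000, -0.08400000)
m·(v₁−v₀)/dt = (1.3000, -0.4000, -2.1000)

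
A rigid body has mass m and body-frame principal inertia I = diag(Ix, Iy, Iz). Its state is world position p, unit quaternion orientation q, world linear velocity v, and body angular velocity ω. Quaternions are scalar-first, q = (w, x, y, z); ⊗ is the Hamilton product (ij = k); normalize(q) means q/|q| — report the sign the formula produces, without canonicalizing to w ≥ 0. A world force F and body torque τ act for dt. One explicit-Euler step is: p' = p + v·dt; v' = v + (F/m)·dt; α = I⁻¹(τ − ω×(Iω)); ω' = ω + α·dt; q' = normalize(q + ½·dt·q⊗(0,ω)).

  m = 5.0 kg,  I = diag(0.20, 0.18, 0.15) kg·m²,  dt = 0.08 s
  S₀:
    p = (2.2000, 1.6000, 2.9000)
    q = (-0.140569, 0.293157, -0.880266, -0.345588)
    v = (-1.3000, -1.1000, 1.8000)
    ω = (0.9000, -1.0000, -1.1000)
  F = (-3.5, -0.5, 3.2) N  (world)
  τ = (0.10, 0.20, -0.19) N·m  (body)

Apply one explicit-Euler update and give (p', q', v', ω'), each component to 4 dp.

a = (-0.7000, -0.1000, 0.6400)
new position p' = (2.0960, 1.5120, 3.0440)
v' = v + a·dt = (-1.3560, -1.1080, 1.8512)
α = I⁻¹(τ − ω×Iω) = (0.6650, 1.3861, -1.3867)
new body rate ω' = (0.9532, -0.8891, -1.2109)
Hamilton product q⊗(0,ω) = (-1.5242541, 0.4961925, 0.1520125, 0.6537083)
updated quaternion q' = (-0.2011, 0.3123, -0.8721, -0.3187)

p' = (2.0960, 1.5120, 3.0440)
q' = (-0.2011, 0.3123, -0.8721, -0.3187)
v' = (-1.3560, -1.1080, 1.8512)
ω' = (0.9532, -0.8891, -1.2109)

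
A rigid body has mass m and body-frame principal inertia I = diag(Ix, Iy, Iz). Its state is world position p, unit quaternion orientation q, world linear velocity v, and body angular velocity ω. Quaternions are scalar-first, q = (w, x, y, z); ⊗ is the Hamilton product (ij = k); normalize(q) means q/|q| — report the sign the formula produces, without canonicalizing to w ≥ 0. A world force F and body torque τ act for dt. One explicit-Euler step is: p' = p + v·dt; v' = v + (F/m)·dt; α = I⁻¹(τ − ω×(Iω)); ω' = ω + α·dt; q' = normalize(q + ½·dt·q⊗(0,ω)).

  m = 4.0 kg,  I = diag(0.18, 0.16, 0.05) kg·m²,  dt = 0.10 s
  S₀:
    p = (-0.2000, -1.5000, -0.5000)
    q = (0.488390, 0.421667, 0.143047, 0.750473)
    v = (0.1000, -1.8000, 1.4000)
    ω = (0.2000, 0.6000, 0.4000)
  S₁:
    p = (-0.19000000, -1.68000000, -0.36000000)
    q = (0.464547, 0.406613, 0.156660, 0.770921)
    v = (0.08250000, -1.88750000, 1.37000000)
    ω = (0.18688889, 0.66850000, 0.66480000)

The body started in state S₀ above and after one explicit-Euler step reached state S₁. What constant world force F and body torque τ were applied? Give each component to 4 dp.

F = (-0.7000, -3.5000, -1.2000)
τ = (-0.0500, 0.1200, 0.1300)

rate change Δω = (-0.01311111, 0.06850000, 0.26480000)
precession coupling = (-0.0264, 0.0104, -0.0024)
I·α + gyro = (-0.0500, 0.1200, 0.1300)
Δv = v₁−v₀ = (-0.01750000, -0.08750000, -0.03000000)
F = m·Δv/dt = (-0.7000, -3.5000, -1.2000)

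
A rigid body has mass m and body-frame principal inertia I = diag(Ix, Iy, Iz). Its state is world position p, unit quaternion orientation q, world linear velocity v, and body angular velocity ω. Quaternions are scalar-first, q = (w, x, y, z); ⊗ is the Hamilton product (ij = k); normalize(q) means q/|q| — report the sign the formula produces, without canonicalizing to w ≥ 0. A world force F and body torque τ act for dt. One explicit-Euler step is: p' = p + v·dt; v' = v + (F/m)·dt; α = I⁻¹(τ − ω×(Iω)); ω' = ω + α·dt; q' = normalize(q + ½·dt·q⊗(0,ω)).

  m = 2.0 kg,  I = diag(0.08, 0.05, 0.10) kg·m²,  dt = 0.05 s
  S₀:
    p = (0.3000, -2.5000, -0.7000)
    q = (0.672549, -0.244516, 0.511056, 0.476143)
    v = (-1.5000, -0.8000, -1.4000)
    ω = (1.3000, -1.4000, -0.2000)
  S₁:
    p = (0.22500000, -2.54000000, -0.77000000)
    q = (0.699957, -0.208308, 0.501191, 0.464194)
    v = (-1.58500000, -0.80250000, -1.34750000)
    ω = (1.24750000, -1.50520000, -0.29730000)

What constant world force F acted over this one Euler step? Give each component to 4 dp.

F = (-3.4000, -0.1000, 2.1000)

velocity change Δv = (-0.08500000, -0.00250000, 0.05250000)
F = m·Δv/dt = (-3.4000, -0.1000, 2.1000)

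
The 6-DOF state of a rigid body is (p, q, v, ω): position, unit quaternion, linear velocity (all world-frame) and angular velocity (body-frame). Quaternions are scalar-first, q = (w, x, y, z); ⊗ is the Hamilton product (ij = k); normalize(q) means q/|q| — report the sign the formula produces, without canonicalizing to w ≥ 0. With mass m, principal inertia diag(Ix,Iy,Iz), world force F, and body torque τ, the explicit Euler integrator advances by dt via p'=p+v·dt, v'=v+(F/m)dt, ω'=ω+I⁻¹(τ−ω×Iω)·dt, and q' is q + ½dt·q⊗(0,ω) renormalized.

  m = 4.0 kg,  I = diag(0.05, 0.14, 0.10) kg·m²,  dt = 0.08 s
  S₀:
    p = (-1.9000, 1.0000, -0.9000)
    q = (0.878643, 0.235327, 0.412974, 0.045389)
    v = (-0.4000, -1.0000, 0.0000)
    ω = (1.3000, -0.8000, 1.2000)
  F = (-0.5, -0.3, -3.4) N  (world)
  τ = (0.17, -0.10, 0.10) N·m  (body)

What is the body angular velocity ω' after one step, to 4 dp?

ω×(Iω) gyroscopic = (0.0384, -0.0780, -0.0936)
α = I⁻¹(τ − ω×Iω) = (2.6320, -0.1571, 1.9360)
ω + α·dt = (1.5106, -0.8126, 1.3549)

ω' = (1.5106, -0.8126, 1.3549)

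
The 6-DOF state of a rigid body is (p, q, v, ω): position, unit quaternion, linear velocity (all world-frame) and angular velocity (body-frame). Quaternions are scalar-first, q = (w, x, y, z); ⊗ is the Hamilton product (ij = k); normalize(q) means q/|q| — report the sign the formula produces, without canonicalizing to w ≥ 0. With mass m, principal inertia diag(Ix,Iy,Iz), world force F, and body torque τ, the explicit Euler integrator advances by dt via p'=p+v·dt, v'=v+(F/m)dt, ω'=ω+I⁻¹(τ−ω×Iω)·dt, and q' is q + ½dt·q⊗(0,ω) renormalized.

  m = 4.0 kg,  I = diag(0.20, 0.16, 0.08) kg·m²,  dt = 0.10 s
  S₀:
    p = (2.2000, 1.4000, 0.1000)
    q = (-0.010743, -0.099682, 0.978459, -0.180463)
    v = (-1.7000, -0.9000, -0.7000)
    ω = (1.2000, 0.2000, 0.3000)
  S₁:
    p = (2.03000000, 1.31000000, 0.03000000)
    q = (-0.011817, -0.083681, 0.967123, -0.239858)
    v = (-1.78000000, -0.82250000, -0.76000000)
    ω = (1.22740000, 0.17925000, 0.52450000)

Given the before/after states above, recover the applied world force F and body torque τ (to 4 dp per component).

F = (-3.2000, 3.1000, -2.4000)
τ = (0.0500, 0.0100, 0.1700)

ω₁ − ω₀ = (0.02740000, -0.02075000, 0.22450000)
ω₀×(Iω₀) = (-0.0048, 0.0432, -0.0096)
τ = I·(Δω/dt) + ω₀×(Iω₀) = (0.0500, 0.0100, 0.1700)
v₁ − v₀ = (-0.08000000, 0.07750000, -0.06000000)
F = m·Δv/dt = (-3.2000, 3.1000, -2.4000)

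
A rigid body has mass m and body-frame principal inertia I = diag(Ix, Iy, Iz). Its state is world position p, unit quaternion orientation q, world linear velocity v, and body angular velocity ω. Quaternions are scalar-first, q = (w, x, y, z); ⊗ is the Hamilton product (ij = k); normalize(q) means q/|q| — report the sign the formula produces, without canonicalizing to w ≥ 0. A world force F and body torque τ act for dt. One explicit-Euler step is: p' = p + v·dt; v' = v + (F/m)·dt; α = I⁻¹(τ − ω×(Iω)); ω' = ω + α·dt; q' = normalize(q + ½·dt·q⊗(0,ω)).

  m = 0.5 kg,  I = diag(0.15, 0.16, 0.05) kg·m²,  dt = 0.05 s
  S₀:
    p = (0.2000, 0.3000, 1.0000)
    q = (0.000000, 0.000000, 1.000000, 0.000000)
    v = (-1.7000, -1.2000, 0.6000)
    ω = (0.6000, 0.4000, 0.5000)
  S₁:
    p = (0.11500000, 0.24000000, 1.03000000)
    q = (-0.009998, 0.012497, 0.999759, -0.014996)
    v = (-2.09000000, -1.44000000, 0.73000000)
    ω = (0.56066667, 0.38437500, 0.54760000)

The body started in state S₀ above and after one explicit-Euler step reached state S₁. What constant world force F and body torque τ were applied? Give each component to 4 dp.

velocity change Δv = (-0.39000000, -0.24000000, 0.13000000)
applied force F = (-3.9000, -2.4000, 1.3000)
rate change Δω = (-0.03933333, -0.01562500, 0.04760000)
ω₀×(Iω₀) = (-0.0220, 0.0300, 0.0024)
τ = I·(Δω/dt) + ω₀×(Iω₀) = (-0.1400, -0.0200, 0.0500)

F = (-3.9000, -2.4000, 1.3000)
τ = (-0.1400, -0.0200, 0.0500)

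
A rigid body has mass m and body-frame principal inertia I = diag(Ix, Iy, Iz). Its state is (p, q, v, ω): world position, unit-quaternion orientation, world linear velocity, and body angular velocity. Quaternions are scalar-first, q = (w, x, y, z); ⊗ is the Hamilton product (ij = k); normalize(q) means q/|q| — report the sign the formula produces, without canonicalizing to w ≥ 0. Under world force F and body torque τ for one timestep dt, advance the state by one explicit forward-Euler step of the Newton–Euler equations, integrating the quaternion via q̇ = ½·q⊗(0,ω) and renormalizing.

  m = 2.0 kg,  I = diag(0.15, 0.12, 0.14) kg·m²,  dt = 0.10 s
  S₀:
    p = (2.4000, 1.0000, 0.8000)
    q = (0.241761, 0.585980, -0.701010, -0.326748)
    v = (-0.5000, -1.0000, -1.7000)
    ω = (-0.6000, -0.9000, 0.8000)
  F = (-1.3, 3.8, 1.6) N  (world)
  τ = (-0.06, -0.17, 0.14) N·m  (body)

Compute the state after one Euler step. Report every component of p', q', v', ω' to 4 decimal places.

p' = (2.3500, 0.9000, 0.6300)
q' = (0.2403, 0.5348, -0.7239, -0.3637)
v' = (-0.5650, -0.8100, -1.6200)
ω' = (-0.6304, -1.0377, 0.9116)

new position p' = (2.3500, 0.9000, 0.6300)
v + (F/m)dt = (-0.5650, -0.8100, -1.6200)
ω×(Iω) gyroscopic = (-0.0144, -0.0048, -0.0162)
(τ − ω×Iω)/I = (-0.3040, -1.3767, 1.1157)
ω' = ω + α·dt = (-0.6304, -1.0377, 0.9116)
2q̇ = q⊗(0,ω) = (-0.0179226, -0.9999378, -0.4903201, -0.7545792)
q' = normalize(q + ½dt·q⊗(0,ω)) = (0.2403, 0.5348, -0.7239, -0.3637)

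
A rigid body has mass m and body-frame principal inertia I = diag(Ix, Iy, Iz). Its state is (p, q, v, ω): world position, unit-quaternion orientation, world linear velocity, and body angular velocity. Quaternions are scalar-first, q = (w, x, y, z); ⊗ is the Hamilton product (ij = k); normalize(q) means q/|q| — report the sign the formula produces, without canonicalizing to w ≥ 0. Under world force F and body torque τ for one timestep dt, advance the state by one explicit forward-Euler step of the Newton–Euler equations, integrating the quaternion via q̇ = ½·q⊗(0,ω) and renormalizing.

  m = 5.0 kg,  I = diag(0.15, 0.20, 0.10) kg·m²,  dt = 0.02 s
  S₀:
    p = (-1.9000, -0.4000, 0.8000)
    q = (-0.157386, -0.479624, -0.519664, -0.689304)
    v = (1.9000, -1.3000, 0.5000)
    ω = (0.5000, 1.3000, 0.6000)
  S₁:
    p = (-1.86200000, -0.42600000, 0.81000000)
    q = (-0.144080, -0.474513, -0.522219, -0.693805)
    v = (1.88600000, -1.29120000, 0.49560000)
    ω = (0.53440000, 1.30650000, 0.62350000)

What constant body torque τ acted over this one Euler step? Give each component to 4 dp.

τ = (0.1800, 0.0800, 0.1500)

ω₁ − ω₀ = (0.03440000, 0.00650000, 0.02350000)
precession coupling = (-0.0780, 0.0150, 0.0325)
I·α + gyro = (0.1800, 0.0800, 0.1500)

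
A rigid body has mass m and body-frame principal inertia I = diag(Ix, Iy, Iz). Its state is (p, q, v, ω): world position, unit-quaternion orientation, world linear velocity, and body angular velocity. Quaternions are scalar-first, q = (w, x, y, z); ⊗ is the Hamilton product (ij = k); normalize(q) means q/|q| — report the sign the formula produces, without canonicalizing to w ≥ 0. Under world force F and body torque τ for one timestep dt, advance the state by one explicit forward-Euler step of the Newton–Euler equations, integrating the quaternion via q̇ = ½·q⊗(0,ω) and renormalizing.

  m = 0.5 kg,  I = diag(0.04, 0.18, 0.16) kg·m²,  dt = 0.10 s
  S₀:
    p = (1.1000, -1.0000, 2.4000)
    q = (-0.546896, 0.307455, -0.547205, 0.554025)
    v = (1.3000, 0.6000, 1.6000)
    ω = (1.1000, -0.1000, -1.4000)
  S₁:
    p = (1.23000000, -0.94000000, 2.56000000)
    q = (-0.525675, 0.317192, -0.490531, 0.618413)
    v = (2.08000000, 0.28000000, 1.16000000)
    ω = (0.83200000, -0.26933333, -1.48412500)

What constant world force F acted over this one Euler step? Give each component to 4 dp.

F = (3.9000, -1.6000, -2.2000)

v₁ − v₀ = (0.78000000, -0.32000000, -0.44000000)
m·(v₁−v₀)/dt = (3.9000, -1.6000, -2.2000)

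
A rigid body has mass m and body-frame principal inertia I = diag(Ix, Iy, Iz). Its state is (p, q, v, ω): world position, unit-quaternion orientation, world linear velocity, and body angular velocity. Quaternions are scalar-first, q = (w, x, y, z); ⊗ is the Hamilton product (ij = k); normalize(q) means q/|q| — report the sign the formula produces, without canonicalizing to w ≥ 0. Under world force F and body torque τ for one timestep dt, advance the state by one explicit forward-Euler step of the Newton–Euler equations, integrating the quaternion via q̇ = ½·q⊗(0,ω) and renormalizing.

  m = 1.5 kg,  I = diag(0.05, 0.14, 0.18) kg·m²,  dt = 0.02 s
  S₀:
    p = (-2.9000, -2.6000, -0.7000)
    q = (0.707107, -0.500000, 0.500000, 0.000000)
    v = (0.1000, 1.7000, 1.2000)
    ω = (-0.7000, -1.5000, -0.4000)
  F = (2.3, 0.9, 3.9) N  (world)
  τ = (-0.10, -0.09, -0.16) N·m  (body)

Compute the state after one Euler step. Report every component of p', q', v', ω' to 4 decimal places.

p' = (-2.8980, -2.5660, -0.6760)
q' = (0.7110, -0.5069, 0.4873, 0.0082)
v' = (0.1307, 1.7120, 1.2520)
ω' = (-0.7496, -1.5077, -0.4283)

gyro term ω×Iω = (0.0240, -0.0364, 0.0945)
angular accel α = (-2.4800, -0.3829, -1.4139)
new body rate ω' = (-0.7496, -1.5077, -0.4283)
q⊗(0,ω) = (0.4000000, -0.6949749, -1.2606605, 0.8171572)
q + ½dt·q⊗(0,ω), renormalized = (0.7110, -0.5069, 0.4873, 0.0082)
a = (1.5333, 0.6000, 2.6000)
p' = p + v·dt = (-2.8980, -2.5660, -0.6760)
new velocity v' = (0.1307, 1.7120, 1.2520)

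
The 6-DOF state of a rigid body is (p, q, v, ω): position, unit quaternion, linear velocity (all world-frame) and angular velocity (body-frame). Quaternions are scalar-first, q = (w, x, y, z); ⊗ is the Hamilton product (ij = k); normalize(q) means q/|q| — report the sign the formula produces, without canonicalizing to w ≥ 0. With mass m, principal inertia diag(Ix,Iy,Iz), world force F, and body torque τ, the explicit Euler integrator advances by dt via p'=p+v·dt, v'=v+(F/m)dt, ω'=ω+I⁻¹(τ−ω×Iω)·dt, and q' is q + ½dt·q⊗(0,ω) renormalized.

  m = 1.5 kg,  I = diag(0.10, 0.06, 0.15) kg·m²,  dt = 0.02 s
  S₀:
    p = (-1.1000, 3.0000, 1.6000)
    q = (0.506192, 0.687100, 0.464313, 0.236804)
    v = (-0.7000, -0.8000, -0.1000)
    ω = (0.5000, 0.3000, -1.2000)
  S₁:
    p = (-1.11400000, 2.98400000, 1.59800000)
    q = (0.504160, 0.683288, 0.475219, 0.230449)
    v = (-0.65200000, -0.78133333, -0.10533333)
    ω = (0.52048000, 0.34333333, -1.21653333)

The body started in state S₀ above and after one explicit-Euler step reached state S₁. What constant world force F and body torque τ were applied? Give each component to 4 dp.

Δω = ω₁−ω₀ = (0.02048000, 0.04333333, -0.01653333)
precession coupling = (-0.0324, 0.0300, -0.0060)
I·α + gyro = (0.0700, 0.1600, -0.1300)
Δv = v₁−v₀ = (0.04800000, 0.01866667, -0.00533333)
applied force F = (3.6000, 1.4000, -0.4000)

F = (3.6000, 1.4000, -0.4000)
τ = (0.0700, 0.1600, -0.1300)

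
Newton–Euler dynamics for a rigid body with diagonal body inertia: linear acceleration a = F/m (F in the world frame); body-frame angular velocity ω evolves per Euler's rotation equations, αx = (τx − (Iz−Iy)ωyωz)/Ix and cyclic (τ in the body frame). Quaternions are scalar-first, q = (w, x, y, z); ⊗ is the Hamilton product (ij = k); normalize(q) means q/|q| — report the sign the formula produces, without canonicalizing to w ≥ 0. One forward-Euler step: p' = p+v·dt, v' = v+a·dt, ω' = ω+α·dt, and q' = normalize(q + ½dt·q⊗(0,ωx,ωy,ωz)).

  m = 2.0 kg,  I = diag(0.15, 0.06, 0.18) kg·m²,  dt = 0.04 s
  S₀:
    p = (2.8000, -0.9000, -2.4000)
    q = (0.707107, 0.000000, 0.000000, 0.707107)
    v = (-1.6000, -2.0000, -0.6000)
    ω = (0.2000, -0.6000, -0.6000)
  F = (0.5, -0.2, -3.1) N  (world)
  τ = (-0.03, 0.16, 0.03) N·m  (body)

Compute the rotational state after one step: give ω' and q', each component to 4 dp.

ω' = (0.1805, -0.4957, -0.5957)
q' = (0.7155, 0.0113, -0.0057, 0.6985)

(τ − ω×Iω)/I = (-0.4880, 2.6067, 0.1067)
ω' = ω + α·dt = (0.1805, -0.4957, -0.5957)
2q̇ = q⊗(0,ω) = (0.4242642, 0.5656856, -0.2828428, -0.4242642)
q + ½dt·q⊗(0,ω), renormalized = (0.7155, 0.0113, -0.0057, 0.6985)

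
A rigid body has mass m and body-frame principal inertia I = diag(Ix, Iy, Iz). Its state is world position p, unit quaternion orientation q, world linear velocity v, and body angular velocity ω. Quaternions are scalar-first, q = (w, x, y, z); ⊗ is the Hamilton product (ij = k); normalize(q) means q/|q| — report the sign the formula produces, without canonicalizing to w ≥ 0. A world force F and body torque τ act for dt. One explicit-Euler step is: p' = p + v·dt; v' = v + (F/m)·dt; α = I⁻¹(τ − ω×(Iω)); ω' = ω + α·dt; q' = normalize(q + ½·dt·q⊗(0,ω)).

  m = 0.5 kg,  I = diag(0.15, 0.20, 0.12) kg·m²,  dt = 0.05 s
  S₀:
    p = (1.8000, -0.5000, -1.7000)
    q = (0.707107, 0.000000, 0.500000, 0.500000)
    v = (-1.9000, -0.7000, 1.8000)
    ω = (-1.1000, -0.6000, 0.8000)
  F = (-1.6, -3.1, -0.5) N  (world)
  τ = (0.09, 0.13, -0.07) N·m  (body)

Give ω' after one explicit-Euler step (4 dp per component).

α = I⁻¹(τ − ω×Iω) = (0.3440, 0.7820, -0.8583)
ω' = ω + α·dt = (-1.0828, -0.5609, 0.7571)

ω' = (-1.0828, -0.5609, 0.7571)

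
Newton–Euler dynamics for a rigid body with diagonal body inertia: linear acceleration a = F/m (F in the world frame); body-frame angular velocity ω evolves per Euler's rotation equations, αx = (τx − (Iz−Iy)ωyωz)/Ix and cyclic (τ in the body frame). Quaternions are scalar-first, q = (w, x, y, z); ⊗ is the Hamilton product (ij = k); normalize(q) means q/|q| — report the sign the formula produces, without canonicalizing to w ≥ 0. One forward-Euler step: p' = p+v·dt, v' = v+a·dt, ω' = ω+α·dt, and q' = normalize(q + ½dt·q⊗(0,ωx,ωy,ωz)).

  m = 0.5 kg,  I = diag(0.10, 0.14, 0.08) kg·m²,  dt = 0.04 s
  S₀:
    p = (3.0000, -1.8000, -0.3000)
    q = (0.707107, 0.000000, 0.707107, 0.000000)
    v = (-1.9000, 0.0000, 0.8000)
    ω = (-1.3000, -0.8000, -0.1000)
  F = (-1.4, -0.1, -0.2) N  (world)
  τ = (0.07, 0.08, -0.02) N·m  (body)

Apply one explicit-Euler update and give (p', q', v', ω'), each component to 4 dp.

p' = (2.9240, -1.8000, -0.2680)
q' = (0.7181, -0.0198, 0.6955, 0.0170)
v' = (-2.0120, -0.0080, 0.7840)
ω' = (-1.2701, -0.7779, -0.1308)

(τ − ω×Iω)/I = (0.7480, 0.5529, -0.7700)
ω + α·dt = (-1.2701, -0.7779, -0.1308)
2q̇ = q⊗(0,ω) = (0.5656856, -0.9899498, -0.5656856, 0.8485284)
updated quaternion q' = (0.7181, -0.0198, 0.6955, 0.0170)
linear accel F/m = (-2.8000, -0.2000, -0.4000)
p + v·dt = (2.9240, -1.8000, -0.2680)
new velocity v' = (-2.0120, -0.0080, 0.7840)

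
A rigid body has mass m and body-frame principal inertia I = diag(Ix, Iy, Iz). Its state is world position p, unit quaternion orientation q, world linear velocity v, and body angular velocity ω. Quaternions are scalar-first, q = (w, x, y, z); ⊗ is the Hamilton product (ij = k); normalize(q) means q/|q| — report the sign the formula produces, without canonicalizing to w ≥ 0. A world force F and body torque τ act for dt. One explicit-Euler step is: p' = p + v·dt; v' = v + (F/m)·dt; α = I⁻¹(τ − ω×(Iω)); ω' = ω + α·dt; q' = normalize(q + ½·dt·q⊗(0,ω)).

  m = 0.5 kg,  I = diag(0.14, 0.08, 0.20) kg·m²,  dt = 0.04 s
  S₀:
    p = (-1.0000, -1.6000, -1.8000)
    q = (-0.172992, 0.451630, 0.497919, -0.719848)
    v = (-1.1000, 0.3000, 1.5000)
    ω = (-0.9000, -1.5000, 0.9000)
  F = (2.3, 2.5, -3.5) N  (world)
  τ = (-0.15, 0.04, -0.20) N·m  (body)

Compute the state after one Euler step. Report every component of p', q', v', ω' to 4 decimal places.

p' = (-1.0440, -1.5880, -1.7400)
q' = (-0.1369, 0.4418, 0.5075, -0.7270)
v' = (-0.9160, 0.5000, 1.2200)
ω' = (-0.8966, -1.5043, 0.8762)

gyro term ω×Iω = (-0.1620, 0.0486, -0.0810)
angular accel α = (0.0857, -0.1075, -0.5950)
ω' = ω + α·dt = (-0.8966, -1.5043, 0.8762)
2q̇ = q⊗(0,ω) = (1.8012087, -0.4759521, 0.5008842, -0.3850107)
q' = normalize(q + ½dt·q⊗(0,ω)) = (-0.1369, 0.4418, 0.5075, -0.7270)
new position p' = (-1.0440, -1.5880, -1.7400)
v' = v + a·dt = (-0.9160, 0.5000, 1.2200)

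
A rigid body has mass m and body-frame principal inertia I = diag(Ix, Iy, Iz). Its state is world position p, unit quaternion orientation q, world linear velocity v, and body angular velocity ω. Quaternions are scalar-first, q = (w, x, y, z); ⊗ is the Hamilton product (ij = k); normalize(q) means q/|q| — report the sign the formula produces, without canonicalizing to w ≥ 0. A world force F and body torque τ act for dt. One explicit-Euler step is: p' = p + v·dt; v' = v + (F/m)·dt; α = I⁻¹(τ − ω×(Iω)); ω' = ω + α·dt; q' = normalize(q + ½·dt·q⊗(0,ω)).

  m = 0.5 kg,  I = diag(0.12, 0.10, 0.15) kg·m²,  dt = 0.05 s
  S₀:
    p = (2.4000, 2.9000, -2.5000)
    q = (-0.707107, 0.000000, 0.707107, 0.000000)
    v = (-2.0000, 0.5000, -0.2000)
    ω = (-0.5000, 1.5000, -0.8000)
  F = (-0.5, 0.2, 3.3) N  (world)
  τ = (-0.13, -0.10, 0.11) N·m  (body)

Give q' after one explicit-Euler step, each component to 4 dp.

q⊗(0,ω) = (-1.0606605, -0.2121321, -1.0606605, 0.9192391)
q + ½dt·q⊗(0,ω), renormalized = (-0.7329, -0.0053, 0.6799, 0.0230)

q' = (-0.7329, -0.0053, 0.6799, 0.0230)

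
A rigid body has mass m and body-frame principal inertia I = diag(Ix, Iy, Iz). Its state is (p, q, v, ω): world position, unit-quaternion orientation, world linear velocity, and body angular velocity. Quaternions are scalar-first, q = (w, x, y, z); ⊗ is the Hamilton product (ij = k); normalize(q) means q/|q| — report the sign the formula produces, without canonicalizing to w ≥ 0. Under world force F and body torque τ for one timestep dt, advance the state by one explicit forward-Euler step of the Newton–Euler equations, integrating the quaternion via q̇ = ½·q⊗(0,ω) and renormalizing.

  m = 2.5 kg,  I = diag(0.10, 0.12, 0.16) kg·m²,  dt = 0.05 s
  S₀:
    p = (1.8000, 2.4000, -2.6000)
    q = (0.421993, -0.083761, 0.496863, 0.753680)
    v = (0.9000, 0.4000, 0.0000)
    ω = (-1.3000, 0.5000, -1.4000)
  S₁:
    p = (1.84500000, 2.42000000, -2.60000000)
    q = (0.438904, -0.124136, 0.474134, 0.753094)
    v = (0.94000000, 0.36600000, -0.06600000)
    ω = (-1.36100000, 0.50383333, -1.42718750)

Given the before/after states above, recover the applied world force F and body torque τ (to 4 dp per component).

velocity change Δv = (0.04000000, -0.03400000, -0.06600000)
m·(v₁−v₀)/dt = (2.0000, -1.7000, -3.3000)
ω₁ − ω₀ = (-0.06100000, 0.00383333, -0.02718750)
gyro term ω₀×Iω₀ = (-0.0280, -0.1092, -0.0130)
applied torque τ = (-0.1500, -0.1000, -0.1000)

F = (2.0000, -1.7000, -3.3000)
τ = (-0.1500, -0.1000, -0.1000)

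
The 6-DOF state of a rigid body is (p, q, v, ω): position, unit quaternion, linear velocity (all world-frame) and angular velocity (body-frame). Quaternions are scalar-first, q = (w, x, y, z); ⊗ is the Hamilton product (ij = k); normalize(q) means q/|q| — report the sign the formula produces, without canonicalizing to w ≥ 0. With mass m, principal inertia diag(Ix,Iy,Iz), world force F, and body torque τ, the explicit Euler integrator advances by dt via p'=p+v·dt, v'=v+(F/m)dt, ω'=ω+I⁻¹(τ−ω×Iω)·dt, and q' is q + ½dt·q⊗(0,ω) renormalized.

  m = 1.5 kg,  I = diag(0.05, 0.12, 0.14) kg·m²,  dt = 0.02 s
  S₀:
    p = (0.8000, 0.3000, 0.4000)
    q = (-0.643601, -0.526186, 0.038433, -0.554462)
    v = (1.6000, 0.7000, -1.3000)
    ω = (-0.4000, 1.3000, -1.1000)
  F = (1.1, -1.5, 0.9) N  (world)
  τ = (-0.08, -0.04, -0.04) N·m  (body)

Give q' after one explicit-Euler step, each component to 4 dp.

q' = (-0.6522, -0.5167, 0.0265, -0.5540)

q⊗(0,ω) = (-0.8703455, 0.9359647, -1.1937011, 0.0392925)
q' = normalize(q + ½dt·q⊗(0,ω)) = (-0.6522, -0.5167, 0.0265, -0.5540)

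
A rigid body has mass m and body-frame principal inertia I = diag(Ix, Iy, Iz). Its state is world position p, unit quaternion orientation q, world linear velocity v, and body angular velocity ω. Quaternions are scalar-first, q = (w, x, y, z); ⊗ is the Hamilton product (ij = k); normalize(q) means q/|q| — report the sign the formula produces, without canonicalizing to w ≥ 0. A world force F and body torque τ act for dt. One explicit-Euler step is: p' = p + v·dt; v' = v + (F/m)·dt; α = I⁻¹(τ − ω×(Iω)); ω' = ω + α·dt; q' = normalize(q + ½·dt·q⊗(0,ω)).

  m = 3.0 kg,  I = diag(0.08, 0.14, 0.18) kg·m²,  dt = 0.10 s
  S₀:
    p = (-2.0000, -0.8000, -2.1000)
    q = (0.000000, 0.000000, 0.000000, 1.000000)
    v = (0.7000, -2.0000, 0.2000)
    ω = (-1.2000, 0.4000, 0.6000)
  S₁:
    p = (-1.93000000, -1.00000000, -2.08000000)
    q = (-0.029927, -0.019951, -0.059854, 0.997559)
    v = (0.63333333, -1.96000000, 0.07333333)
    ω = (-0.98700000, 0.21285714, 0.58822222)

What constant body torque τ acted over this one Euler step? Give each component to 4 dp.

τ = (0.1800, -0.1900, -0.0500)

Δω = ω₁−ω₀ = (0.21300000, -0.18714286, -0.01177778)
I·α + gyro = (0.1800, -0.1900, -0.0500)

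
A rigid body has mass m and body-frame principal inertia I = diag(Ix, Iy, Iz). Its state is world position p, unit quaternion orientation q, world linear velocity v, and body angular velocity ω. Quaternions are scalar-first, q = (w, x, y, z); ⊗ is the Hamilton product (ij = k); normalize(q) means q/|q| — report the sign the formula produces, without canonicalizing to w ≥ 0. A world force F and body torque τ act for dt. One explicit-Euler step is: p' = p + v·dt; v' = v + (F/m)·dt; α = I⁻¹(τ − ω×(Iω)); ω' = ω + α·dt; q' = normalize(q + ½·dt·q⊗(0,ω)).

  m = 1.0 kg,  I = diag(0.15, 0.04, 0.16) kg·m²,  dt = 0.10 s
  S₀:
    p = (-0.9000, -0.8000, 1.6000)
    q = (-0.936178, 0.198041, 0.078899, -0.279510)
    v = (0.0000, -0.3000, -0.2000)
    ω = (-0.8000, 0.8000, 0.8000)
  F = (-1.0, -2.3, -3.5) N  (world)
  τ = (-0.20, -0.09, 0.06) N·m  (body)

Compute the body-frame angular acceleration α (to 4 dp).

ω×(Iω) gyroscopic = (0.0768, 0.0064, 0.0704)
α = I⁻¹(τ − ω×Iω) = (-1.8453, -2.4100, -0.0650)

α = (-1.8453, -2.4100, -0.0650)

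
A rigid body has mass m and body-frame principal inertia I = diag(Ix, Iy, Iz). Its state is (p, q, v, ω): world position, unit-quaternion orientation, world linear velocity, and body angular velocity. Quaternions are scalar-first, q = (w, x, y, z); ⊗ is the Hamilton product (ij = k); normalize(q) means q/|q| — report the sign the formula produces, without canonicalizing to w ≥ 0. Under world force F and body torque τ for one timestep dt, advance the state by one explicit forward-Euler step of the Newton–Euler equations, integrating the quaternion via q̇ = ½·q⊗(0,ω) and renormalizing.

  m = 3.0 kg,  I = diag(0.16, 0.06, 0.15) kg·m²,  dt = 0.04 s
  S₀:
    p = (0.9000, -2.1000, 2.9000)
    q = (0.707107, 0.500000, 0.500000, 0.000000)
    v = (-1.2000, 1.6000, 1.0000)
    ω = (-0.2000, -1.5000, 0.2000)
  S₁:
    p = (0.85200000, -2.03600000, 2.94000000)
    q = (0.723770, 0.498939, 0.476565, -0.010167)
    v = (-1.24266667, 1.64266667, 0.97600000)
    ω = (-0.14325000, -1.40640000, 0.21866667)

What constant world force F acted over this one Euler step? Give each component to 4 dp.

F = (-3.2000, 3.2000, -1.8000)

velocity change Δv = (-0.04266667, 0.04266667, -0.02400000)
m·(v₁−v₀)/dt = (-3.2000, 3.2000, -1.8000)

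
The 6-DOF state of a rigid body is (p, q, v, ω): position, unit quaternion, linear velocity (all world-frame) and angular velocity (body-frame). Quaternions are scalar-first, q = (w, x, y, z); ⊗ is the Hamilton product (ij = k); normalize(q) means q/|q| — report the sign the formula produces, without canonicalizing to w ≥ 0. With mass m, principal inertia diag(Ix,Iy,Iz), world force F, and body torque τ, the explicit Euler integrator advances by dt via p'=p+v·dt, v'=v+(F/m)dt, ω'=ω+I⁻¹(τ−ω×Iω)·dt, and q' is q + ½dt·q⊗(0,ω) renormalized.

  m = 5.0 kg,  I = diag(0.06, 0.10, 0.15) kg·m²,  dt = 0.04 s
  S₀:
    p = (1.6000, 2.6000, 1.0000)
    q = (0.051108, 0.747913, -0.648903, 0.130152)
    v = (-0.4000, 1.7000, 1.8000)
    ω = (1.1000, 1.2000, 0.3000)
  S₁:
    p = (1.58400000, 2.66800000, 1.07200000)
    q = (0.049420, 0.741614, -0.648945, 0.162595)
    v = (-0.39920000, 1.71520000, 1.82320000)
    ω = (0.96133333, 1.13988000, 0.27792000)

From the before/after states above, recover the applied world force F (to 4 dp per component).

v₁ − v₀ = (0.00080000, 0.01520000, 0.02320000)
m·(v₁−v₀)/dt = (0.1000, 1.9000, 2.9000)

F = (0.1000, 1.9000, 2.9000)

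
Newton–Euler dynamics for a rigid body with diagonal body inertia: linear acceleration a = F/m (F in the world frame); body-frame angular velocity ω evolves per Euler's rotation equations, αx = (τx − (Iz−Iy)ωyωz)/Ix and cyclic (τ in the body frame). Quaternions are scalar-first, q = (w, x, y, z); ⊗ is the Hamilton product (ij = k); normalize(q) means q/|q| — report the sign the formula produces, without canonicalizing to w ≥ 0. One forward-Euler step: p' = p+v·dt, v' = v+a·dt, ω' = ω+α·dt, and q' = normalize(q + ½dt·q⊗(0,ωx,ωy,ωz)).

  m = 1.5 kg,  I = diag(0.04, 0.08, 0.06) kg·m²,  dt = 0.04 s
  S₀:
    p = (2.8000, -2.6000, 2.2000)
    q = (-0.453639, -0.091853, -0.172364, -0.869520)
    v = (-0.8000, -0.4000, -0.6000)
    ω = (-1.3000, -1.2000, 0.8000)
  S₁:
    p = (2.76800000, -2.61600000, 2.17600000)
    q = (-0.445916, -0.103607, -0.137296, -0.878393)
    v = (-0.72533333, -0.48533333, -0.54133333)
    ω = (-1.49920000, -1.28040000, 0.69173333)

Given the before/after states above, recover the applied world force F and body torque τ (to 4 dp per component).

ω₁ − ω₀ = (-0.19920000, -0.08040000, -0.10826667)
τ = I·(Δω/dt) + ω₀×(Iω₀) = (-0.1800, -0.1400, -0.1000)
v₁ − v₀ = (0.07466667, -0.08533333, 0.05866667)
applied force F = (2.8000, -3.2000, 2.2000)

F = (2.8000, -3.2000, 2.2000)
τ = (-0.1800, -0.1400, -0.1000)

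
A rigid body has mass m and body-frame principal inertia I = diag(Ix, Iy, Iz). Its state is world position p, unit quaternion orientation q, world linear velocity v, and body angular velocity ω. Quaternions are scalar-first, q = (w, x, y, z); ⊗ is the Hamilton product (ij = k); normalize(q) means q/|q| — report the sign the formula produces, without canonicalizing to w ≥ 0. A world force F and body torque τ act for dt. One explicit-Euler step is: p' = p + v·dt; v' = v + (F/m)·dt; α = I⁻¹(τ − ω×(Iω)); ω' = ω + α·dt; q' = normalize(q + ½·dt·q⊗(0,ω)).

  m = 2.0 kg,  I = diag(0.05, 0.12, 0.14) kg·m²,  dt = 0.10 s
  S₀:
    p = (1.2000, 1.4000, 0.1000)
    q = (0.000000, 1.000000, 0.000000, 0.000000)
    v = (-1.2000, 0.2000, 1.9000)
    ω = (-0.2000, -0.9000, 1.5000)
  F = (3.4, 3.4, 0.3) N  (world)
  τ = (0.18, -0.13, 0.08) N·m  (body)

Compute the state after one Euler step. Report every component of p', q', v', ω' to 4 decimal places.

p' = (1.0800, 1.4200, 0.2900)
q' = (0.0100, 0.9961, -0.0747, -0.0448)
v' = (-1.0300, 0.3700, 1.9150)
ω' = (0.2140, -1.0308, 1.5481)

a = (1.7000, 1.7000, 0.1500)
new position p' = (1.0800, 1.4200, 0.2900)
v + (F/m)dt = (-1.0300, 0.3700, 1.9150)
gyro term ω×Iω = (-0.0270, 0.0270, 0.0126)
α = I⁻¹(τ − ω×Iω) = (4.1400, -1.3083, 0.4814)
new body rate ω' = (0.2140, -1.0308, 1.5481)
2q̇ = q⊗(0,ω) = (0.2000000, 0.0000000, -1.5000000, -0.9000000)
q' = normalize(q + ½dt·q⊗(0,ω)) = (0.0100, 0.9961, -0.0747, -0.0448)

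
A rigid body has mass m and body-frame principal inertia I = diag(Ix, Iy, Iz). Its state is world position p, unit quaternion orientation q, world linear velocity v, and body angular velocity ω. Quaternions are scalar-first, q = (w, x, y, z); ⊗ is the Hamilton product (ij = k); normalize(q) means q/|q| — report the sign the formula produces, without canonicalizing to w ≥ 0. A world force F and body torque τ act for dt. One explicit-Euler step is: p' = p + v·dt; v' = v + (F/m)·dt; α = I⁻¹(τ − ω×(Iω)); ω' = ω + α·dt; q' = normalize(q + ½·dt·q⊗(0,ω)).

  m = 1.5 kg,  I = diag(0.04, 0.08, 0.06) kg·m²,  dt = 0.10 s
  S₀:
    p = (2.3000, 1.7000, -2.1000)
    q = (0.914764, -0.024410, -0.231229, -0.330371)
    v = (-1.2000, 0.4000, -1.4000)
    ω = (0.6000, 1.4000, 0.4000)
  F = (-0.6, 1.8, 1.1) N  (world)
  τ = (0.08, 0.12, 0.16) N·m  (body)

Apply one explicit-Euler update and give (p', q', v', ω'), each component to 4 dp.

ω×(Iω) gyroscopic = (-0.0112, -0.0048, 0.0336)
angular accel α = (2.2800, 1.5600, 2.1067)
new body rate ω' = (0.8280, 1.5560, 0.6107)
q⊗(0,ω) = (0.4705150, 0.9188862, 1.0922110, 0.4704690)
q' = normalize(q + ½dt·q⊗(0,ω)) = (0.9354, 0.0215, -0.1761, -0.3059)
a = F/m = (-0.4000, 1.2000, 0.7333)
p + v·dt = (2.1800, 1.7400, -2.2400)
new velocity v' = (-1.2400, 0.5200, -1.3267)

p' = (2.1800, 1.7400, -2.2400)
q' = (0.9354, 0.0215, -0.1761, -0.3059)
v' = (-1.2400, 0.5200, -1.3267)
ω' = (0.8280, 1.5560, 0.6107)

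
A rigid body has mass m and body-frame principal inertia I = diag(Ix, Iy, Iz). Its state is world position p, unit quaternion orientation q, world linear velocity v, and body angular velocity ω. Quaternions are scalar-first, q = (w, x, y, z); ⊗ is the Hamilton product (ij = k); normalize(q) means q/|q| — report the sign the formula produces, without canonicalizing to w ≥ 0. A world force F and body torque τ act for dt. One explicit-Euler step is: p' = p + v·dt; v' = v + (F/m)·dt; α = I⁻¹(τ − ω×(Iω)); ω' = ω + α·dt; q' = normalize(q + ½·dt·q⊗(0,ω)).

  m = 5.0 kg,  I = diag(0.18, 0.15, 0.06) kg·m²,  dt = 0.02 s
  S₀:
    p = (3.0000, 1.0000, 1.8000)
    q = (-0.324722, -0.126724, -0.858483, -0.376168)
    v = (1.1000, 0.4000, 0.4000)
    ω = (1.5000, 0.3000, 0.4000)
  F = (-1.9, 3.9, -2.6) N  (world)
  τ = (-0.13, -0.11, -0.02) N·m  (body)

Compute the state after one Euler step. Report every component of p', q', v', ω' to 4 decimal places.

p' = (3.0220, 1.0080, 1.8080)
q' = (-0.3187, -0.1339, -0.8645, -0.3649)
v' = (1.0924, 0.4156, 0.3896)
ω' = (1.4868, 0.2757, 0.3978)

a = F/m = (-0.3800, 0.7800, -0.5200)
p' = p + v·dt = (3.0220, 1.0080, 1.8080)
new velocity v' = (1.0924, 0.4156, 0.3896)
gyro term ω×Iω = (-0.0108, 0.0720, -0.0135)
angular accel α = (-0.6622, -1.2133, -0.1083)
ω' = ω + α·dt = (1.4868, 0.2757, 0.3978)
q⊗(0,ω) = (0.5980981, -0.7176258, -0.6109790, 1.1198185)
q + ½dt·q⊗(0,ω), renormalized = (-0.3187, -0.1339, -0.8645, -0.3649)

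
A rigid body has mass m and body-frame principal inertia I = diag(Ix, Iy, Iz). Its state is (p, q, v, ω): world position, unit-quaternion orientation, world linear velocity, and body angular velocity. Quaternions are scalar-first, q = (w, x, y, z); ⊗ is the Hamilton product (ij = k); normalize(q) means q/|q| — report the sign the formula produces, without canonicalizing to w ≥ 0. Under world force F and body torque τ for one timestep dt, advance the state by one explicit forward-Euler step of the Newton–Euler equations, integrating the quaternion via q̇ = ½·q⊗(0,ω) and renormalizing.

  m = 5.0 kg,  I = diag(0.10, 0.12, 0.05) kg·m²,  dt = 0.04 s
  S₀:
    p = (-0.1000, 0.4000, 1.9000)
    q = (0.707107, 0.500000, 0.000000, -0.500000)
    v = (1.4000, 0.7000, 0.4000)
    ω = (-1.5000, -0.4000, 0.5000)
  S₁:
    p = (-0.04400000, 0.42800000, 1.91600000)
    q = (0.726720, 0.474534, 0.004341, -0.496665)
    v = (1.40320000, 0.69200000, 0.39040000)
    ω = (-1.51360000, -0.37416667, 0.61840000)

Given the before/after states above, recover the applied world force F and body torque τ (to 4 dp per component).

F = (0.4000, -1.0000, -1.2000)
τ = (-0.0200, 0.0400, 0.1600)

Δω = ω₁−ω₀ = (-0.01360000, 0.02583333, 0.11840000)
ω₀×(Iω₀) = (0.0140, -0.0375, 0.0120)
I·α + gyro = (-0.0200, 0.0400, 0.1600)
Δv = v₁−v₀ = (0.00320000, -0.00800000, -0.00960000)
applied force F = (0.4000, -1.0000, -1.2000)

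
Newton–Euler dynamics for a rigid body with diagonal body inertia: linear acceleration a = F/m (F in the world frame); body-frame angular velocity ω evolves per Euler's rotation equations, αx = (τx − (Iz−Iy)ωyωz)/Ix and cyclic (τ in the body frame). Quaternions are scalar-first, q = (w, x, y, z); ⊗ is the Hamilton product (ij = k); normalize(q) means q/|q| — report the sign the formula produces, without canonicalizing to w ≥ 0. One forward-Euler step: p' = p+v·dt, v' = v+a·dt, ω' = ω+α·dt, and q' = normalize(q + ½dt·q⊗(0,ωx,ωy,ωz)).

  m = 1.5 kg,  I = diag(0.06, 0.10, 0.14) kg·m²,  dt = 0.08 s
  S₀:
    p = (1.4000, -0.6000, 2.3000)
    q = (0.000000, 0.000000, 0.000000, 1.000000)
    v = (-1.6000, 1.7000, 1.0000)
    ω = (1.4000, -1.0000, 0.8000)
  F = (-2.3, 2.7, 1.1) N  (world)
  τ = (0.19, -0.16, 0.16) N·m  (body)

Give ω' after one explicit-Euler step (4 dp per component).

ω' = (1.6960, -1.0563, 0.9234)

ω×(Iω) gyroscopic = (-0.0320, -0.0896, -0.0560)
angular accel α = (3.7000, -0.7040, 1.5429)
ω + α·dt = (1.6960, -1.0563, 0.9234)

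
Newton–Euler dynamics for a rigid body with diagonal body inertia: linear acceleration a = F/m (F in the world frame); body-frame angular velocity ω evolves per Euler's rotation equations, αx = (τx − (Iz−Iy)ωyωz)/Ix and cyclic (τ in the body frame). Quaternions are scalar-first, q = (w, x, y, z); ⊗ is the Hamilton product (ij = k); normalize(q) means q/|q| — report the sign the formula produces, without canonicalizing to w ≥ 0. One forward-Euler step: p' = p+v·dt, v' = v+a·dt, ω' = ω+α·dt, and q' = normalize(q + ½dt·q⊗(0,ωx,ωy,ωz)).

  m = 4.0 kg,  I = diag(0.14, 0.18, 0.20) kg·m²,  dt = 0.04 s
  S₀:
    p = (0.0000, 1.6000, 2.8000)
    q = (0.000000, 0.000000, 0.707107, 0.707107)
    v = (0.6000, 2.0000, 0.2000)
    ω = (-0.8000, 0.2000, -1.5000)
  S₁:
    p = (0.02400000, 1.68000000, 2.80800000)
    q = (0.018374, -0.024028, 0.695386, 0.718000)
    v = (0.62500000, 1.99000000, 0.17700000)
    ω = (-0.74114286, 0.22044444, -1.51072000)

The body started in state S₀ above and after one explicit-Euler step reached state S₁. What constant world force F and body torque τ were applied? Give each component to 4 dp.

F = (2.5000, -1.0000, -2.3000)
τ = (0.2000, 0.0200, -0.0600)

Δω = ω₁−ω₀ = (0.05885714, 0.02044444, -0.01072000)
applied torque τ = (0.2000, 0.0200, -0.0600)
Δv = v₁−v₀ = (0.02500000, -0.01000000, -0.02300000)
F = m·Δv/dt = (2.5000, -1.0000, -2.3000)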